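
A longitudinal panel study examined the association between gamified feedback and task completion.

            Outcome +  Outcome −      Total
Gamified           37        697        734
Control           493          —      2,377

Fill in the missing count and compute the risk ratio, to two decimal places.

0.24

The missing cell is in the unexposed row: 2377 − 493 = 1884.
So a = 37, b = 697, c = 493, d = 1884.
RR = [a/(a+b)] / [c/(c+d)] = (37/734) / (493/2377) = 0.05041/0.20740 = 0.24305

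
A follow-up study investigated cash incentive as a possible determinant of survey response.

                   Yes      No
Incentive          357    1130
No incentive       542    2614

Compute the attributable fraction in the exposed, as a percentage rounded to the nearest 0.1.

Cells: a = 357, b = 1130, c = 542, d = 2614.
Risk in exposed = 357/1487 = 0.24008; risk in unexposed = 542/3156 = 0.17174.
RR = 0.24008/0.17174 = 1.39796
AR% = (RR − 1)/RR × 100 = (1.39796 − 1)/1.39796 × 100 = 28.4672%

28.5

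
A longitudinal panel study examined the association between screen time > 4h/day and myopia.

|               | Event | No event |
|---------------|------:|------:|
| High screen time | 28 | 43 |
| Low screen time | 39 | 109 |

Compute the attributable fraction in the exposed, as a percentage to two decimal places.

Cells: a = 28, b = 43, c = 39, d = 109.
Risk in exposed = 28/71 = 0.39437; risk in unexposed = 39/148 = 0.26351.
RR = 0.39437/0.26351 = 1.49657
AR% = (RR − 1)/RR × 100 = (1.49657 − 1)/1.49657 × 100 = 33.1805%

33.18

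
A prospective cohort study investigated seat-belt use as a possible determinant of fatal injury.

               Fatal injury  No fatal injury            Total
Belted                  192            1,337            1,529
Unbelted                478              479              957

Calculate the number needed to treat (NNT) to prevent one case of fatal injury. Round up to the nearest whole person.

3

Risk in treated group = 192/1529 = 0.12557; risk in control = 478/957 = 0.49948.
Absolute risk reduction = 0.49948 − 0.12557 = 0.37391
NNT = 1 / ARR = 1 / 0.37391 = 2.674 → round up → 3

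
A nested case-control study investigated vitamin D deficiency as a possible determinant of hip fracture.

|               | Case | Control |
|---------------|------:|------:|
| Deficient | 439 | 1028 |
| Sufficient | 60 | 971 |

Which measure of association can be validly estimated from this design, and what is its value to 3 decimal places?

Cells: a = 439, b = 1028, c = 60, d = 971.
This is a nested case-control study: participants were sampled on outcome status, so risks in the source population cannot be estimated directly — relative risk is not valid here. The odds ratio is the appropriate measure.
OR = (a·d)/(b·c) = (439 × 971) / (1028 × 60) = 426269 / 61680 = 6.91098

6.911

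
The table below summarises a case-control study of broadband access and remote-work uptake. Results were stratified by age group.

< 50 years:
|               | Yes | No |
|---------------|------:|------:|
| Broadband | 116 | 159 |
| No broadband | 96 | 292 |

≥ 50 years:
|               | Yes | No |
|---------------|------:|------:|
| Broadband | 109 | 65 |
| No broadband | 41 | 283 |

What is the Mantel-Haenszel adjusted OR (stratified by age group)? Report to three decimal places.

OR_MH = Σ(aᵢdᵢ/nᵢ) / Σ(bᵢcᵢ/nᵢ), where nᵢ is the stratum total.
Stratum 1 (< 50 years): n = 663; a·d/n = 116·292/663 = 51.0890; b·c/n = 159·96/663 = 23.0226
Stratum 2 (≥ 50 years): n = 498; a·d/n = 109·283/498 = 61.9418; b·c/n = 65·41/498 = 5.3514
OR_MH = (51.0890 + 61.9418) / (23.0226 + 5.3514) = 113.0308 / 28.3740 = 3.98360

3.984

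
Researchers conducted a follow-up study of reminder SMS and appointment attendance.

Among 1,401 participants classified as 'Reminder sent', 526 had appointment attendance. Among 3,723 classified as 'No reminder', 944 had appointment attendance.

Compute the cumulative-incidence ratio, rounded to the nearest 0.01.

1.48

From the description: a = 526, b = 875, c = 944, d = 2779.
Risk in exposed = 526/1401 = 0.37545; risk in unexposed = 944/3723 = 0.25356.
RR = 0.37545 / 0.25356 = 1.48071
The risk among the exposed is 1.48 times that among the unexposed.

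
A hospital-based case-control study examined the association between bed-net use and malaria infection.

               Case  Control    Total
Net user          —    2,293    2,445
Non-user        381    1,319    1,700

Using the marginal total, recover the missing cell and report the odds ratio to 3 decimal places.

The missing cell is in the exposed row: 2445 − 2293 = 152.
So a = 152, b = 2293, c = 381, d = 1319.
OR = (a·d)/(b·c) = (152 × 1319) / (2293 × 381) = 200488 / 873633 = 0.22949

0.229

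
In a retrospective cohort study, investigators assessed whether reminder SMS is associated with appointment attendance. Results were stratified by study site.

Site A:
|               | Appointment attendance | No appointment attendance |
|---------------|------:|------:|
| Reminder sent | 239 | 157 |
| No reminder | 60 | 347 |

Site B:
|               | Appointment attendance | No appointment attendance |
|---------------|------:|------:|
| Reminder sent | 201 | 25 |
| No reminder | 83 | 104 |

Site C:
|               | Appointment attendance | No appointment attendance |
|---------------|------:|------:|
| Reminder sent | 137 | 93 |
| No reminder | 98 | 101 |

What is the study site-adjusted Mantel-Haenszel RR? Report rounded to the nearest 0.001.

2.162

RR_MH = Σ(aᵢ·n₀ᵢ/nᵢ) / Σ(cᵢ·n₁ᵢ/nᵢ), with n₁ᵢ = aᵢ+bᵢ (exposed), n₀ᵢ = cᵢ+dᵢ (unexposed), nᵢ = n₁ᵢ+n₀ᵢ.
Stratum 1 (Site A): n₁ = 396, n₀ = 407, n = 803; a·n₀/n = 239·407/803 = 121.1370; c·n₁/n = 60·396/803 = 29.5890
Stratum 2 (Site B): n₁ = 226, n₀ = 187, n = 413; a·n₀/n = 201·187/413 = 91.0097; c·n₁/n = 83·226/413 = 45.4189
Stratum 3 (Site C): n₁ = 230, n₀ = 199, n = 429; a·n₀/n = 137·199/429 = 63.5501; c·n₁/n = 98·230/429 = 52.5408
RR_MH = (121.1370 + 91.0097 + 63.5501) / (29.5890 + 45.4189 + 52.5408) = 275.6968 / 127.5487 = 2.16150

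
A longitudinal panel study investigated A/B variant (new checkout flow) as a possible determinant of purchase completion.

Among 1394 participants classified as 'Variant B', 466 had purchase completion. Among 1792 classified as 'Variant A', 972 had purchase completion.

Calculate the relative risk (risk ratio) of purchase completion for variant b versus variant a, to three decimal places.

0.616

From the description: a = 466, b = 928, c = 972, d = 820.
Risk in exposed = 466/1394 = 0.33429; risk in unexposed = 972/1792 = 0.54241.
RR = 0.33429 / 0.54241 = 0.61630
The risk is 38% lower among the exposed than among the unexposed.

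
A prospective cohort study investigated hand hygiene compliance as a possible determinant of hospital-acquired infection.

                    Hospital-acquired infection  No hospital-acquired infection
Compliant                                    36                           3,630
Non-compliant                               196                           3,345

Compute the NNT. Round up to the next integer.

Risk in treated group = 36/3666 = 0.00982; risk in control = 196/3541 = 0.05535.
Absolute risk reduction = 0.05535 − 0.00982 = 0.04553
NNT = 1 / ARR = 1 / 0.04553 = 21.963 → round up → 22

22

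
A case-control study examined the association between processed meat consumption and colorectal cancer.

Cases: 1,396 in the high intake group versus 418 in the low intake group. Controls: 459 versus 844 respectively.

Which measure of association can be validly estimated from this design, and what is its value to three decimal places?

From the description: a = 1396, b = 459, c = 418, d = 844.
This is a case-control study: participants were sampled on outcome status, so risks in the source population cannot be estimated directly — relative risk is not valid here. The odds ratio is the appropriate measure.
OR = (a·d)/(b·c) = (1396 × 844) / (459 × 418) = 1178224 / 191862 = 6.14100

6.141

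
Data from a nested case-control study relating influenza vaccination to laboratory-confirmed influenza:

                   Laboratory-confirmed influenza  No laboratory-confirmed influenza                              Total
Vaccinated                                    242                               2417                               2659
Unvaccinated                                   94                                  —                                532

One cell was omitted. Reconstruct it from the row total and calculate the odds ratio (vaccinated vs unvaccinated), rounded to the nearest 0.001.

0.467

The missing cell is in the unexposed row: 532 − 94 = 438.
So a = 242, b = 2417, c = 94, d = 438.
OR = (a·d)/(b·c) = (242 × 438) / (2417 × 94) = 105996 / 227198 = 0.46654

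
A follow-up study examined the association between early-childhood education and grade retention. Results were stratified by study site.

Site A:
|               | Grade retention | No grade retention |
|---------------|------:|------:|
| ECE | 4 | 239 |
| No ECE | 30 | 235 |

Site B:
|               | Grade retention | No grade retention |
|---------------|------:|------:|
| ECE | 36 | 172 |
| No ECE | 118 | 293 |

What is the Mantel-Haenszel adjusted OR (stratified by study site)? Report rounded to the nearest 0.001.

OR_MH = Σ(aᵢdᵢ/nᵢ) / Σ(bᵢcᵢ/nᵢ), where nᵢ is the stratum total.
Stratum 1 (Site A): n = 508; a·d/n = 4·235/508 = 1.8504; b·c/n = 239·30/508 = 14.1142
Stratum 2 (Site B): n = 619; a·d/n = 36·293/619 = 17.0404; b·c/n = 172·118/619 = 32.7884
OR_MH = (1.8504 + 17.0404) / (14.1142 + 32.7884) = 18.8908 / 46.9025 = 0.40277

0.403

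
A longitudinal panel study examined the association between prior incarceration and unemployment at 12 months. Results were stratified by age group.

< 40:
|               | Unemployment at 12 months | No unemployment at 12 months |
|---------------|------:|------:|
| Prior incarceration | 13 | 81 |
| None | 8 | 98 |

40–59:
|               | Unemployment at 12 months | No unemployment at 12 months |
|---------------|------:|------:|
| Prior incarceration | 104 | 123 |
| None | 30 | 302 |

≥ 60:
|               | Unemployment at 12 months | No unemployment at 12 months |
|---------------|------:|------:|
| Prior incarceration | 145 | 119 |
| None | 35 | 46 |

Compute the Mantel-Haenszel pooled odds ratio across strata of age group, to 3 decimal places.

OR_MH = Σ(aᵢdᵢ/nᵢ) / Σ(bᵢcᵢ/nᵢ), where nᵢ is the stratum total.
Stratum 1 (< 40): n = 200; a·d/n = 13·98/200 = 6.3700; b·c/n = 81·8/200 = 3.2400
Stratum 2 (40–59): n = 559; a·d/n = 104·302/559 = 56.1860; b·c/n = 123·30/559 = 6.6011
Stratum 3 (≥ 60): n = 345; a·d/n = 145·46/345 = 19.3333; b·c/n = 119·35/345 = 12.0725
OR_MH = (6.3700 + 56.1860 + 19.3333) / (3.2400 + 6.6011 + 12.0725) = 81.8894 / 21.9135 = 3.73693

3.737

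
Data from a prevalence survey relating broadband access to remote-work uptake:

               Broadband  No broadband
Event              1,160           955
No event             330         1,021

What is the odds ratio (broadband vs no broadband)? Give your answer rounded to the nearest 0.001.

3.758

Reading the table with exposure as columns: a = 1160 (Broadband, case), b = 330 (Broadband, non-case), c = 955 (No broadband, case), d = 1021.
OR = (a·d)/(b·c) = (1160 × 1021) / (330 × 955) = 1184360 / 315150 = 3.75808
The odds of remote-work uptake are about 3.76 times as high in the broadband group.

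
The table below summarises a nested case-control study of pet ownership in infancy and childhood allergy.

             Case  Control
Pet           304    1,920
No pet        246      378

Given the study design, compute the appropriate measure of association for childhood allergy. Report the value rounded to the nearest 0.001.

Cells: a = 304, b = 1920, c = 246, d = 378.
This is a nested case-control study: participants were sampled on outcome status, so risks in the source population cannot be estimated directly — relative risk is not valid here. The odds ratio is the appropriate measure.
OR = (a·d)/(b·c) = (304 × 378) / (1920 × 246) = 114912 / 472320 = 0.24329

0.243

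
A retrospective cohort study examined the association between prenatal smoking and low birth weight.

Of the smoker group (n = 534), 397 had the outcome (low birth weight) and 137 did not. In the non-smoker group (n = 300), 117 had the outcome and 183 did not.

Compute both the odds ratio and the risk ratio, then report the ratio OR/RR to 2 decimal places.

2.38

From the description: a = 397, b = 137, c = 117, d = 183.
OR = (397·183)/(137·117) = 72651/16029 = 4.53247
Risk in exposed = 397/534 = 0.74345; risk in unexposed = 117/300 = 0.39000; RR = 1.90627
OR/RR = 4.53247 / 1.90627 = 2.37766
The outcome is not rare, so the OR lies further from 1 than the RR.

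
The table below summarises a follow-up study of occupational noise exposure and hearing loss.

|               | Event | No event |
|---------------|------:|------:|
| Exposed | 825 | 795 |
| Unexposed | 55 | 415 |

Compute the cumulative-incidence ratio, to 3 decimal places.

4.352

Cells: a = 825, b = 795, c = 55, d = 415.
Risk in exposed = 825/1620 = 0.50926; risk in unexposed = 55/470 = 0.11702.
RR = 0.50926 / 0.11702 = 4.35185
The risk among the exposed is 4.35 times that among the unexposed.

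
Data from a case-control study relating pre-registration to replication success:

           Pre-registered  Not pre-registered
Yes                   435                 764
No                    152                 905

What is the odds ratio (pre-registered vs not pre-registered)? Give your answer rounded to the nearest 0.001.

Reading the table with exposure as columns: a = 435 (Pre-registered, case), b = 152 (Pre-registered, non-case), c = 764 (Not pre-registered, case), d = 905.
OR = (a·d)/(b·c) = (435 × 905) / (152 × 764) = 393675 / 116128 = 3.39001
The odds of replication success are about 3.39 times as high in the pre-registered group.

3.390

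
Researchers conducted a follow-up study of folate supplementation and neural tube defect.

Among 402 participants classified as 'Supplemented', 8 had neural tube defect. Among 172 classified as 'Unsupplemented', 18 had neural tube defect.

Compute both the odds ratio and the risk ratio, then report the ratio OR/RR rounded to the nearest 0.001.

From the description: a = 8, b = 394, c = 18, d = 154.
OR = (8·154)/(394·18) = 1232/7092 = 0.17372
Risk in exposed = 8/402 = 0.01990; risk in unexposed = 18/172 = 0.10465; RR = 0.19016
OR/RR = 0.17372 / 0.19016 = 0.91353
The outcome is not rare, so the OR lies further from 1 than the RR.

0.914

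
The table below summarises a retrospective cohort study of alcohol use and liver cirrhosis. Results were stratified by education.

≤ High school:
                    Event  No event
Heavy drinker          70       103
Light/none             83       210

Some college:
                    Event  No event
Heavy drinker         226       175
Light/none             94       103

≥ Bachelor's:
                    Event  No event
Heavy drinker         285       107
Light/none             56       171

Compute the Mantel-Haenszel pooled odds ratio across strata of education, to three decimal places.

OR_MH = Σ(aᵢdᵢ/nᵢ) / Σ(bᵢcᵢ/nᵢ), where nᵢ is the stratum total.
Stratum 1 (≤ High school): n = 466; a·d/n = 70·210/466 = 31.5451; b·c/n = 103·83/466 = 18.3455
Stratum 2 (Some college): n = 598; a·d/n = 226·103/598 = 38.9264; b·c/n = 175·94/598 = 27.5084
Stratum 3 (≥ Bachelor's): n = 619; a·d/n = 285·171/619 = 78.7318; b·c/n = 107·56/619 = 9.6801
OR_MH = (31.5451 + 38.9264 + 78.7318) / (18.3455 + 27.5084 + 9.6801) = 149.2033 / 55.5340 = 2.68670

2.687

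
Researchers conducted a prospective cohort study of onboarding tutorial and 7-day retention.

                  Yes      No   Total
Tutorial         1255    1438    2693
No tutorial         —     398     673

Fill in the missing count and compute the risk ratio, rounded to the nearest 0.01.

The missing cell is in the unexposed row: 673 − 398 = 275.
So a = 1255, b = 1438, c = 275, d = 398.
RR = [a/(a+b)] / [c/(c+d)] = (1255/2693) / (275/673) = 0.46602/0.40862 = 1.14049

1.14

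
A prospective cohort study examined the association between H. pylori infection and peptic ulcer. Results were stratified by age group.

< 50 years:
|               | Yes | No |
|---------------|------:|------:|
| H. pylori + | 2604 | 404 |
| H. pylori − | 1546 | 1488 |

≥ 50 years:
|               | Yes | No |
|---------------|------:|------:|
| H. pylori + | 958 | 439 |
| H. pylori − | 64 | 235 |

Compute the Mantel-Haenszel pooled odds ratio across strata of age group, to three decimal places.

OR_MH = Σ(aᵢdᵢ/nᵢ) / Σ(bᵢcᵢ/nᵢ), where nᵢ is the stratum total.
Stratum 1 (< 50 years): n = 6042; a·d/n = 2604·1488/6042 = 641.3029; b·c/n = 404·1546/6042 = 103.3737
Stratum 2 (≥ 50 years): n = 1696; a·d/n = 958·235/1696 = 132.7417; b·c/n = 439·64/1696 = 16.5660
OR_MH = (641.3029 + 132.7417) / (103.3737 + 16.5660) = 774.0446 / 119.9398 = 6.45361

6.454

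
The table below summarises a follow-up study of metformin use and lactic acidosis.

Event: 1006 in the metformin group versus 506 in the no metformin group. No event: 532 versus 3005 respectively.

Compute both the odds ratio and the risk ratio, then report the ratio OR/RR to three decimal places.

From the description: a = 1006, b = 532, c = 506, d = 3005.
OR = (1006·3005)/(532·506) = 3023030/269192 = 11.23001
Risk in exposed = 1006/1538 = 0.65410; risk in unexposed = 506/3511 = 0.14412; RR = 4.53860
OR/RR = 11.23001 / 4.53860 = 2.47433
The outcome is not rare, so the OR lies further from 1 than the RR.

2.474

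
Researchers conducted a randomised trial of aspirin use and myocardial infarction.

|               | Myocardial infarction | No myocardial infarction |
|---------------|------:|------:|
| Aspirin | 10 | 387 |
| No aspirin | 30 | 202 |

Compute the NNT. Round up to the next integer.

10

Risk in treated group = 10/397 = 0.02519; risk in control = 30/232 = 0.12931.
Absolute risk reduction = 0.12931 − 0.02519 = 0.10412
NNT = 1 / ARR = 1 / 0.10412 = 9.604 → round up → 10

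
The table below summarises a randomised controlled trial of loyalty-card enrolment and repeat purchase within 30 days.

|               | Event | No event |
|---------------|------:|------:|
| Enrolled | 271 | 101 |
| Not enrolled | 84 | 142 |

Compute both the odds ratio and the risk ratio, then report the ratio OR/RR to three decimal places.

2.314

Cells: a = 271, b = 101, c = 84, d = 142.
OR = (271·142)/(101·84) = 38482/8484 = 4.53583
Risk in exposed = 271/372 = 0.72849; risk in unexposed = 84/226 = 0.37168; RR = 1.96000
OR/RR = 4.53583 / 1.96000 = 2.31420
The outcome is not rare, so the OR lies further from 1 than the RR.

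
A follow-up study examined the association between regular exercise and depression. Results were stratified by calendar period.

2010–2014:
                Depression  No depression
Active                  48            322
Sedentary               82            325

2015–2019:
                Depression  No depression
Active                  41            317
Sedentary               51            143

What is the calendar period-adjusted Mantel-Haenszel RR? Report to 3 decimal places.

RR_MH = Σ(aᵢ·n₀ᵢ/nᵢ) / Σ(cᵢ·n₁ᵢ/nᵢ), with n₁ᵢ = aᵢ+bᵢ (exposed), n₀ᵢ = cᵢ+dᵢ (unexposed), nᵢ = n₁ᵢ+n₀ᵢ.
Stratum 1 (2010–2014): n₁ = 370, n₀ = 407, n = 777; a·n₀/n = 48·407/777 = 25.1429; c·n₁/n = 82·370/777 = 39.0476
Stratum 2 (2015–2019): n₁ = 358, n₀ = 194, n = 552; a·n₀/n = 41·194/552 = 14.4094; c·n₁/n = 51·358/552 = 33.0761
RR_MH = (25.1429 + 14.4094) / (39.0476 + 33.0761) = 39.5523 / 72.1237 = 0.54839

0.548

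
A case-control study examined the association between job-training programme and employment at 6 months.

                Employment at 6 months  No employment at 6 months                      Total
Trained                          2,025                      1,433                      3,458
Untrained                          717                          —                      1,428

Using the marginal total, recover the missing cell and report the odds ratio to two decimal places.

1.40

The missing cell is in the unexposed row: 1428 − 717 = 711.
So a = 2025, b = 1433, c = 717, d = 711.
OR = (a·d)/(b·c) = (2025 × 711) / (1433 × 717) = 1439775 / 1027461 = 1.40129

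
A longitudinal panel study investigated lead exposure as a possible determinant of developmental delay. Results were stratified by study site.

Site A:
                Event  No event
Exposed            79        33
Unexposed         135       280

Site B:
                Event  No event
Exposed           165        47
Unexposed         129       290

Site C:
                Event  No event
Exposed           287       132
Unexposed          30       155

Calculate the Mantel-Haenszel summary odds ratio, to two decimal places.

OR_MH = Σ(aᵢdᵢ/nᵢ) / Σ(bᵢcᵢ/nᵢ), where nᵢ is the stratum total.
Stratum 1 (Site A): n = 527; a·d/n = 79·280/527 = 41.9734; b·c/n = 33·135/527 = 8.4535
Stratum 2 (Site B): n = 631; a·d/n = 165·290/631 = 75.8320; b·c/n = 47·129/631 = 9.6086
Stratum 3 (Site C): n = 604; a·d/n = 287·155/604 = 73.6507; b·c/n = 132·30/604 = 6.5563
OR_MH = (41.9734 + 75.8320 + 73.6507) / (8.4535 + 9.6086 + 6.5563) = 191.4561 / 24.6184 = 7.77696

7.78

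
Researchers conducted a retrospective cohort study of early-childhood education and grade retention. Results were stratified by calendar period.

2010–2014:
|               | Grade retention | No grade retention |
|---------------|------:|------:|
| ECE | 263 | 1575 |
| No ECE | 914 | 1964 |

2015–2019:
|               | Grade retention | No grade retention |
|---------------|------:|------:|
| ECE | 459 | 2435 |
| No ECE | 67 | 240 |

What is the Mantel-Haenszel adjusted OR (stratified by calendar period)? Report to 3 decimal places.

OR_MH = Σ(aᵢdᵢ/nᵢ) / Σ(bᵢcᵢ/nᵢ), where nᵢ is the stratum total.
Stratum 1 (2010–2014): n = 4716; a·d/n = 263·1964/4716 = 109.5276; b·c/n = 1575·914/4716 = 305.2481
Stratum 2 (2015–2019): n = 3201; a·d/n = 459·240/3201 = 34.4142; b·c/n = 2435·67/3201 = 50.9669
OR_MH = (109.5276 + 34.4142) / (305.2481 + 50.9669) = 143.9418 / 356.2150 = 0.40409

0.404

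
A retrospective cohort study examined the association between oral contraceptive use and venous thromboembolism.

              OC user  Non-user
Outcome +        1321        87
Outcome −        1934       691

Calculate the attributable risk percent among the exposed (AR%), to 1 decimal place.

Reading the table with exposure as columns: a = 1321 (OC user, case), b = 1934 (OC user, non-case), c = 87 (Non-user, case), d = 691.
Risk in exposed = 1321/3255 = 0.40584; risk in unexposed = 87/778 = 0.11183.
RR = 0.40584/0.11183 = 3.62921
AR% = (RR − 1)/RR × 100 = (3.62921 − 1)/3.62921 × 100 = 72.4458%

72.4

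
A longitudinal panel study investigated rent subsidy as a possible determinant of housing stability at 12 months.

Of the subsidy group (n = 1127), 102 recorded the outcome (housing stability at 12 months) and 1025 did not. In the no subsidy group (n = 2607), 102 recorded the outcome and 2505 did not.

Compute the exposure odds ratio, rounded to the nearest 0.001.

From the description: a = 102, b = 1025, c = 102, d = 2505.
OR = (a·d)/(b·c) = (102 × 2505) / (1025 × 102) = 255510 / 104550 = 2.44390
The odds of housing stability at 12 months are about 2.44 times as high in the subsidy group.

2.444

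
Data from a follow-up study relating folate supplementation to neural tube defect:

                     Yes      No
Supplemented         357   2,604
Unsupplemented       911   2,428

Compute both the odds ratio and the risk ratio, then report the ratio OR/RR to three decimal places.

0.827

Cells: a = 357, b = 2604, c = 911, d = 2428.
OR = (357·2428)/(2604·911) = 866796/2372244 = 0.36539
Risk in exposed = 357/2961 = 0.12057; risk in unexposed = 911/3339 = 0.27284; RR = 0.44190
OR/RR = 0.36539 / 0.44190 = 0.82686
The outcome is not rare, so the OR lies further from 1 than the RR.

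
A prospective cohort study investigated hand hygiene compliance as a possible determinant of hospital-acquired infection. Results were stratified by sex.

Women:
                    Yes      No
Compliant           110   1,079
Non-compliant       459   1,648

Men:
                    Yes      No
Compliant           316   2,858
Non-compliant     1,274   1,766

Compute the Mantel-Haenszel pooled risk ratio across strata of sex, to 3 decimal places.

RR_MH = Σ(aᵢ·n₀ᵢ/nᵢ) / Σ(cᵢ·n₁ᵢ/nᵢ), with n₁ᵢ = aᵢ+bᵢ (exposed), n₀ᵢ = cᵢ+dᵢ (unexposed), nᵢ = n₁ᵢ+n₀ᵢ.
Stratum 1 (Women): n₁ = 1189, n₀ = 2107, n = 3296; a·n₀/n = 110·2107/3296 = 70.3186; c·n₁/n = 459·1189/3296 = 165.5798
Stratum 2 (Men): n₁ = 3174, n₀ = 3040, n = 6214; a·n₀/n = 316·3040/6214 = 154.5929; c·n₁/n = 1274·3174/6214 = 650.7364
RR_MH = (70.3186 + 154.5929) / (165.5798 + 650.7364) = 224.9114 / 816.3162 = 0.27552

0.276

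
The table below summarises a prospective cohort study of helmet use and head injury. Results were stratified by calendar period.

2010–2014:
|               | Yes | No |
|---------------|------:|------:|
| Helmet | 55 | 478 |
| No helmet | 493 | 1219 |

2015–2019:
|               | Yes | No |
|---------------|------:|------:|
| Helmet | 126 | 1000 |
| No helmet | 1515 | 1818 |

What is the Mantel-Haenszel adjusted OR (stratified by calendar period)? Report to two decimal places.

OR_MH = Σ(aᵢdᵢ/nᵢ) / Σ(bᵢcᵢ/nᵢ), where nᵢ is the stratum total.
Stratum 1 (2010–2014): n = 2245; a·d/n = 55·1219/2245 = 29.8641; b·c/n = 478·493/2245 = 104.9684
Stratum 2 (2015–2019): n = 4459; a·d/n = 126·1818/4459 = 51.3721; b·c/n = 1000·1515/4459 = 339.7623
OR_MH = (29.8641 + 51.3721) / (104.9684 + 339.7623) = 81.2362 / 444.7307 = 0.18266

0.18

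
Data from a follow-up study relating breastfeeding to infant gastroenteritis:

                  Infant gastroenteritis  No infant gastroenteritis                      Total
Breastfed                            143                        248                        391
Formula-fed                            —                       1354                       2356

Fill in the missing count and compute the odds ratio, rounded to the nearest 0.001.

0.779

The missing cell is in the unexposed row: 2356 − 1354 = 1002.
So a = 143, b = 248, c = 1002, d = 1354.
OR = (a·d)/(b·c) = (143 × 1354) / (248 × 1002) = 193622 / 248496 = 0.77918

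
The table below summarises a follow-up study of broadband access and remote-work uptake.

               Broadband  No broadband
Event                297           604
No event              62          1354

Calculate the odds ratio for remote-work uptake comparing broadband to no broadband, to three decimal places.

10.739

Reading the table with exposure as columns: a = 297 (Broadband, case), b = 62 (Broadband, non-case), c = 604 (No broadband, case), d = 1354.
OR = (a·d)/(b·c) = (297 × 1354) / (62 × 604) = 402138 / 37448 = 10.73857
The odds of remote-work uptake are about 10.74 times as high in the broadband group.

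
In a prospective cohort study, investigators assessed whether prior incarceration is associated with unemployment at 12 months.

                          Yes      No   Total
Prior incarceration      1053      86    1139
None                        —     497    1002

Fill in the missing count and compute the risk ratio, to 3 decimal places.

1.834

The missing cell is in the unexposed row: 1002 − 497 = 505.
So a = 1053, b = 86, c = 505, d = 497.
RR = [a/(a+b)] / [c/(c+d)] = (1053/1139) / (505/1002) = 0.92450/0.50399 = 1.83434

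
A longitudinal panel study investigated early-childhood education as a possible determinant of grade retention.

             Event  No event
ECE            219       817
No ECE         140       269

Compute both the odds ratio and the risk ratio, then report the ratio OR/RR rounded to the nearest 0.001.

Cells: a = 219, b = 817, c = 140, d = 269.
OR = (219·269)/(817·140) = 58911/114380 = 0.51505
Risk in exposed = 219/1036 = 0.21139; risk in unexposed = 140/409 = 0.34230; RR = 0.61756
OR/RR = 0.51505 / 0.61756 = 0.83400
The outcome is not rare, so the OR lies further from 1 than the RR.

0.834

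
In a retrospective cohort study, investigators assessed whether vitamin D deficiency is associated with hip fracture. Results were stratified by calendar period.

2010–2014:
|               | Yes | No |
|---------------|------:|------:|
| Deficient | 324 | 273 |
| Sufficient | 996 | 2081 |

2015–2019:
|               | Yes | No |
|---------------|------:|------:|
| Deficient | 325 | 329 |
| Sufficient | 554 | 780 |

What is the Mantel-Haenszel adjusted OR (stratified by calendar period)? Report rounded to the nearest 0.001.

OR_MH = Σ(aᵢdᵢ/nᵢ) / Σ(bᵢcᵢ/nᵢ), where nᵢ is the stratum total.
Stratum 1 (2010–2014): n = 3674; a·d/n = 324·2081/3674 = 183.5177; b·c/n = 273·996/3674 = 74.0087
Stratum 2 (2015–2019): n = 1988; a·d/n = 325·780/1988 = 127.5151; b·c/n = 329·554/1988 = 91.6831
OR_MH = (183.5177 + 127.5151) / (74.0087 + 91.6831) = 311.0328 / 165.6918 = 1.87718

1.877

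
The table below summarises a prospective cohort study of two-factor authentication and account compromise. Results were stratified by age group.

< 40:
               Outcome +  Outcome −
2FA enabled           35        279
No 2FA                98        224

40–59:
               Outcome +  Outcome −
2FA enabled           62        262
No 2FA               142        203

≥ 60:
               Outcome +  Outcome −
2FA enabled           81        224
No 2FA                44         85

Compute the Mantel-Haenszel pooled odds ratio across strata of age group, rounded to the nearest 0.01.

OR_MH = Σ(aᵢdᵢ/nᵢ) / Σ(bᵢcᵢ/nᵢ), where nᵢ is the stratum total.
Stratum 1 (< 40): n = 636; a·d/n = 35·224/636 = 12.3270; b·c/n = 279·98/636 = 42.9906
Stratum 2 (40–59): n = 669; a·d/n = 62·203/669 = 18.8132; b·c/n = 262·142/669 = 55.6114
Stratum 3 (≥ 60): n = 434; a·d/n = 81·85/434 = 15.8641; b·c/n = 224·44/434 = 22.7097
OR_MH = (12.3270 + 18.8132 + 15.8641) / (42.9906 + 55.6114 + 22.7097) = 47.0043 / 121.3116 = 0.38747

0.39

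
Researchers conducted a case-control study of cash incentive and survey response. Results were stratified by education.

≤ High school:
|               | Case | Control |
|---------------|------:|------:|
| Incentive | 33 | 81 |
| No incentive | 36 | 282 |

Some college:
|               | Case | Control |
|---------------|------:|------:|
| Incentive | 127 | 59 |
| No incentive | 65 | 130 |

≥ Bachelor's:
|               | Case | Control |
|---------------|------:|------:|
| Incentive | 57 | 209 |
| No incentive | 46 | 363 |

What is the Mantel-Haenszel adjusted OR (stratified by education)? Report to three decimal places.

OR_MH = Σ(aᵢdᵢ/nᵢ) / Σ(bᵢcᵢ/nᵢ), where nᵢ is the stratum total.
Stratum 1 (≤ High school): n = 432; a·d/n = 33·282/432 = 21.5417; b·c/n = 81·36/432 = 6.7500
Stratum 2 (Some college): n = 381; a·d/n = 127·130/381 = 43.3333; b·c/n = 59·65/381 = 10.0656
Stratum 3 (≥ Bachelor's): n = 675; a·d/n = 57·363/675 = 30.6533; b·c/n = 209·46/675 = 14.2430
OR_MH = (21.5417 + 43.3333 + 30.6533) / (6.7500 + 10.0656 + 14.2430) = 95.5283 / 31.0586 = 3.07575

3.076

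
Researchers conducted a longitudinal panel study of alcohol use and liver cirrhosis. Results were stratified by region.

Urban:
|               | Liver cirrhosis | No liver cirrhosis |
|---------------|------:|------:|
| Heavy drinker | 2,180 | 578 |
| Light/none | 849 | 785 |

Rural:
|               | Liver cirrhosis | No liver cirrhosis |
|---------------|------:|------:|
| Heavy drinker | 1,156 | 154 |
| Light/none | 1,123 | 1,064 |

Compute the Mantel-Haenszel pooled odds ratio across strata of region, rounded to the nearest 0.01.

4.60

OR_MH = Σ(aᵢdᵢ/nᵢ) / Σ(bᵢcᵢ/nᵢ), where nᵢ is the stratum total.
Stratum 1 (Urban): n = 4392; a·d/n = 2180·785/4392 = 389.6403; b·c/n = 578·849/4392 = 111.7309
Stratum 2 (Rural): n = 3497; a·d/n = 1156·1064/3497 = 351.7255; b·c/n = 154·1123/3497 = 49.4544
OR_MH = (389.6403 + 351.7255) / (111.7309 + 49.4544) = 741.3657 / 161.1853 = 4.59946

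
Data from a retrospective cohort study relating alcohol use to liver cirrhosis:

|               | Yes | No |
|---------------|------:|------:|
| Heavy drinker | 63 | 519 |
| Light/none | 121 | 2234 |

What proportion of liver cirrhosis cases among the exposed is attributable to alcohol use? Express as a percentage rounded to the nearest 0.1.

52.5

Cells: a = 63, b = 519, c = 121, d = 2234.
Risk in exposed = 63/582 = 0.10825; risk in unexposed = 121/2355 = 0.05138.
RR = 0.10825/0.05138 = 2.10680
AR% = (RR − 1)/RR × 100 = (2.10680 − 1)/2.10680 × 100 = 52.5346%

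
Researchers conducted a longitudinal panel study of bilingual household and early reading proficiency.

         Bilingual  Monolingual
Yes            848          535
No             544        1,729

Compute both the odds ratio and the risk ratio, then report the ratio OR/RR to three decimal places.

1.954

Reading the table with exposure as columns: a = 848 (Bilingual, case), b = 544 (Bilingual, non-case), c = 535 (Monolingual, case), d = 1729.
OR = (848·1729)/(544·535) = 1466192/291040 = 5.03777
Risk in exposed = 848/1392 = 0.60920; risk in unexposed = 535/2264 = 0.23631; RR = 2.57798
OR/RR = 5.03777 / 2.57798 = 1.95415
The outcome is not rare, so the OR lies further from 1 than the RR.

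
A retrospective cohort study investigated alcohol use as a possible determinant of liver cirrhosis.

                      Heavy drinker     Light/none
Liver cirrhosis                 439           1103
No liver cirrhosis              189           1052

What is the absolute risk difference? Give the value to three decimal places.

Reading the table with exposure as columns: a = 439 (Heavy drinker, case), b = 189 (Heavy drinker, non-case), c = 1103 (Light/none, case), d = 1052.
Risk in exposed = 439/628 = 0.699045; risk in unexposed = 1103/2155 = 0.511833.
Risk difference = 0.699045 − 0.511833 = 0.187212

0.187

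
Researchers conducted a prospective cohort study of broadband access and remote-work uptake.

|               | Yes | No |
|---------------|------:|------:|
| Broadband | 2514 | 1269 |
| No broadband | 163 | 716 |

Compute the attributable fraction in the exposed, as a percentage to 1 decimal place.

72.1

Cells: a = 2514, b = 1269, c = 163, d = 716.
Risk in exposed = 2514/3783 = 0.66455; risk in unexposed = 163/879 = 0.18544.
RR = 0.66455/0.18544 = 3.58369
AR% = (RR − 1)/RR × 100 = (3.58369 − 1)/3.58369 × 100 = 72.0958%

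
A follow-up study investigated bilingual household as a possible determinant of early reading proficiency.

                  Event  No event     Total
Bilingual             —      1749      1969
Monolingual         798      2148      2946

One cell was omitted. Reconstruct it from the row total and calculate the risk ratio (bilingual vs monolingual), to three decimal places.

The missing cell is in the exposed row: 1969 − 1749 = 220.
So a = 220, b = 1749, c = 798, d = 2148.
RR = [a/(a+b)] / [c/(c+d)] = (220/1969) / (798/2946) = 0.11173/0.27088 = 0.41248

0.412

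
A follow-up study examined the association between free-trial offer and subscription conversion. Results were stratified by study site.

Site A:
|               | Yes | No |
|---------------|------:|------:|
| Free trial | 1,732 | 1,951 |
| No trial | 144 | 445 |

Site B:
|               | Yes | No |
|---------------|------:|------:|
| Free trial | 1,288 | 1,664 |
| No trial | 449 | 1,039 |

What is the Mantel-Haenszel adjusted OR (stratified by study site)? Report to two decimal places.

2.06

OR_MH = Σ(aᵢdᵢ/nᵢ) / Σ(bᵢcᵢ/nᵢ), where nᵢ is the stratum total.
Stratum 1 (Site A): n = 4272; a·d/n = 1732·445/4272 = 180.4167; b·c/n = 1951·144/4272 = 65.7640
Stratum 2 (Site B): n = 4440; a·d/n = 1288·1039/4440 = 301.4036; b·c/n = 1664·449/4440 = 168.2739
OR_MH = (180.4167 + 301.4036) / (65.7640 + 168.2739) = 481.8203 / 234.0379 = 2.05873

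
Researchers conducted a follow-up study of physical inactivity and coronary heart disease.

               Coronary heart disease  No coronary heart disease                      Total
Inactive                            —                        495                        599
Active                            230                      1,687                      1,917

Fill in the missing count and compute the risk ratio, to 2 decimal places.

1.45

The missing cell is in the exposed row: 599 − 495 = 104.
So a = 104, b = 495, c = 230, d = 1687.
RR = [a/(a+b)] / [c/(c+d)] = (104/599) / (230/1917) = 0.17362/0.11998 = 1.44711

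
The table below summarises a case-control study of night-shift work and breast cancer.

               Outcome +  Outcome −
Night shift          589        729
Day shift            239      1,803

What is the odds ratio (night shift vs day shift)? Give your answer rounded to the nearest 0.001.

Cells: a = 589, b = 729, c = 239, d = 1803.
OR = (a·d)/(b·c) = (589 × 1803) / (729 × 239) = 1061967 / 174231 = 6.09517
The odds of breast cancer are about 6.10 times as high in the night shift group.

6.095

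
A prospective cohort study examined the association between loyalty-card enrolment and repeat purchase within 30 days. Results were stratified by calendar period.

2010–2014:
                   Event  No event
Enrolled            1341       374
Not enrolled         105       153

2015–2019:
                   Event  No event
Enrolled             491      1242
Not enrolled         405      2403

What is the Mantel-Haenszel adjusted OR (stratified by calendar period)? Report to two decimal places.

OR_MH = Σ(aᵢdᵢ/nᵢ) / Σ(bᵢcᵢ/nᵢ), where nᵢ is the stratum total.
Stratum 1 (2010–2014): n = 1973; a·d/n = 1341·153/1973 = 103.9904; b·c/n = 374·105/1973 = 19.9037
Stratum 2 (2015–2019): n = 4541; a·d/n = 491·2403/4541 = 259.8267; b·c/n = 1242·405/4541 = 110.7708
OR_MH = (103.9904 + 259.8267) / (19.9037 + 110.7708) = 363.8171 / 130.6745 = 2.78415

2.78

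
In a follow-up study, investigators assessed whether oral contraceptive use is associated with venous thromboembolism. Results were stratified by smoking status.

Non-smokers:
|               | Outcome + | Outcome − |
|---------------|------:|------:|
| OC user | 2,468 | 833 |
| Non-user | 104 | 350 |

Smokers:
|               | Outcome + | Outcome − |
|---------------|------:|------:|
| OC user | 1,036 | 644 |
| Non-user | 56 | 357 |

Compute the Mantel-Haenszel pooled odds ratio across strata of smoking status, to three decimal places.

OR_MH = Σ(aᵢdᵢ/nᵢ) / Σ(bᵢcᵢ/nᵢ), where nᵢ is the stratum total.
Stratum 1 (Non-smokers): n = 3755; a·d/n = 2468·350/3755 = 230.0399; b·c/n = 833·104/3755 = 23.0711
Stratum 2 (Smokers): n = 2093; a·d/n = 1036·357/2093 = 176.7090; b·c/n = 644·56/2093 = 17.2308
OR_MH = (230.0399 + 176.7090) / (23.0711 + 17.2308) = 406.7490 / 40.3019 = 10.09256

10.093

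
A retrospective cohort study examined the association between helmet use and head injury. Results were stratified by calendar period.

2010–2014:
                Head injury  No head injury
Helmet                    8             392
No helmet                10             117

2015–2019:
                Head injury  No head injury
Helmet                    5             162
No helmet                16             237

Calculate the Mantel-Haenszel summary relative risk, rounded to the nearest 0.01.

RR_MH = Σ(aᵢ·n₀ᵢ/nᵢ) / Σ(cᵢ·n₁ᵢ/nᵢ), with n₁ᵢ = aᵢ+bᵢ (exposed), n₀ᵢ = cᵢ+dᵢ (unexposed), nᵢ = n₁ᵢ+n₀ᵢ.
Stratum 1 (2010–2014): n₁ = 400, n₀ = 127, n = 527; a·n₀/n = 8·127/527 = 1.9279; c·n₁/n = 10·400/527 = 7.5901
Stratum 2 (2015–2019): n₁ = 167, n₀ = 253, n = 420; a·n₀/n = 5·253/420 = 3.0119; c·n₁/n = 16·167/420 = 6.3619
RR_MH = (1.9279 + 3.0119) / (7.5901 + 6.3619) = 4.9398 / 13.9520 = 0.35406

0.35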